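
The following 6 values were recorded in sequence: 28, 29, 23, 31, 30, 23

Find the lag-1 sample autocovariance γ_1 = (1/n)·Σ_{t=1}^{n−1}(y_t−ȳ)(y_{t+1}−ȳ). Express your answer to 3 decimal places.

Mean ȳ = (28 + 29 + 23 + 31 + 30 + 23)/6 = 27.3333
Σ_{t=1}^{5}(y_t−ȳ)(y_{t+1}−ȳ) = -23.7778
γ_1 = -23.7778 / 6 = -3.963

-3.963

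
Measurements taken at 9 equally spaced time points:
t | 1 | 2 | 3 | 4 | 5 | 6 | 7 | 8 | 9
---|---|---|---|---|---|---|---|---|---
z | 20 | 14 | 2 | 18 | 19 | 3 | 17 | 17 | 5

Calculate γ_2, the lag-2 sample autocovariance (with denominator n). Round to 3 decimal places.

Mean z̄ = (20 + 14 + 2 + 18 + 19 + 3 + 17 + 17 + 5)/9 = 12.7778
Σ_{t=1}^{7}(z_t−z̄)(z_{t+2}−z̄) = -237.4321
γ_2 = -237.4321 / 9 = -26.381

-26.381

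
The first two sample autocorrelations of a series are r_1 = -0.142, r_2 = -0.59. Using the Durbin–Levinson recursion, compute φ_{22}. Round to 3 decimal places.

φ_{22} = (r_2 − r_1²) / (1 − r_1²)
r_1² = (-0.142)² = 0.020164
Numerator = -0.59 − 0.0202 = -0.6102; denominator = 1 − 0.0202 = 0.9798
φ_{22} = -0.6102 / 0.9798 = -0.623

-0.623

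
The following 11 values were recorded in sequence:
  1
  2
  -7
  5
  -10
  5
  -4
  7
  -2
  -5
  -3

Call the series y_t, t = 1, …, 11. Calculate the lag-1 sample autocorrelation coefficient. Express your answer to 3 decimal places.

Mean ȳ = (1 + 2 − 7 + 5 − 10 + 5 − 4 + 7 − 2 − 5 − 3)/11 = -1.0000
Numerator Σ_{t=1}^{10}(y_t−ȳ)(y_{t+1}−ȳ) = -194.0000
Denominator Σ(y_t−ȳ)² = 296.0000
r_1 = -194.0000 / 296.0000 = -0.655

-0.655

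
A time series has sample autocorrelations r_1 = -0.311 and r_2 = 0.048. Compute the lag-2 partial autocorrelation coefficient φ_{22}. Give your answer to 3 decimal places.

φ_{22} = (r_2 − r_1²) / (1 − r_1²)
r_1² = (-0.311)² = 0.096721
Numerator = 0.048 − 0.0967 = -0.0487; denominator = 1 − 0.0967 = 0.9033
φ_{22} = -0.0487 / 0.9033 = -0.054

-0.054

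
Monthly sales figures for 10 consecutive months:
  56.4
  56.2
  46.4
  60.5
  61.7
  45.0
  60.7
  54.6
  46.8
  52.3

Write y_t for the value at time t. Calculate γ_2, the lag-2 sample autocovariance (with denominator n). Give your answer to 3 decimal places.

-12.433

Mean ȳ = (56.4 + 56.2 + 46.4 + 60.5 + 61.7 + 45.0 + 60.7 + 54.6 + 46.8 + 52.3)/10 = 54.0600
Σ_{t=1}^{8}(y_t−ȳ)(y_{t+2}−ȳ) = -124.3312
γ_2 = -124.3312 / 10 = -12.433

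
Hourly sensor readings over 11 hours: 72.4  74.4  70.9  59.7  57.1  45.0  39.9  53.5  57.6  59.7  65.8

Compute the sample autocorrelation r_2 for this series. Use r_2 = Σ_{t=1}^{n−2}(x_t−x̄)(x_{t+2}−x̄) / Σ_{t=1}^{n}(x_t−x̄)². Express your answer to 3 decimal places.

Mean x̄ = (72.4 + 74.4 + 70.9 + 59.7 + 57.1 + 45.0 + 39.9 + 53.5 + 57.6 + 59.7 + 65.8)/11 = 59.6364
Numerator Σ_{t=1}^{9}(x_t−x̄)(x_{t+2}−x̄) = 282.3255
Denominator Σ(x_t−x̄)² = 1197.7255
r_2 = 282.3255 / 1197.7255 = 0.236

0.236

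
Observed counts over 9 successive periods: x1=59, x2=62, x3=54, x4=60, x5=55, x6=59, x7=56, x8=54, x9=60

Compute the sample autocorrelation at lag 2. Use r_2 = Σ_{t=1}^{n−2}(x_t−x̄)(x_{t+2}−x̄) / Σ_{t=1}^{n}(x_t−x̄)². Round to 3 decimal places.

0.197

Mean x̄ = (59 + 62 + 54 + 60 + 55 + 59 + 56 + 54 + 60)/9 = 57.6667
Σ(x_t−x̄)(x_{t+2}−x̄) = (-4.8889) + (10.1111) + (9.7778) + (3.1111) + (4.4444) + (-4.8889) + (-3.8889) = 13.7778
Denominator Σ(x_t−x̄)² = 70.0000
r_2 = 13.7778 / 70.0000 = 0.197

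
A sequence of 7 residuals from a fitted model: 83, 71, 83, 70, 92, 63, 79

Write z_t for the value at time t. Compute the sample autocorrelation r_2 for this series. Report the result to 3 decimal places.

Mean z̄ = (83 + 71 + 83 + 70 + 92 + 63 + 79)/7 = 77.2857
Σ(z_t−z̄)(z_{t+2}−z̄) = (32.6531) + (45.7959) + (84.0816) + (104.0816) + (25.2245) = 291.8367
Denominator Σ(z_t−z̄)² = 581.4286
r_2 = 291.8367 / 581.4286 = 0.502

0.502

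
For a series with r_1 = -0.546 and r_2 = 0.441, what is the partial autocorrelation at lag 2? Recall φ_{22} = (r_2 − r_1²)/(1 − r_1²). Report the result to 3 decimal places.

φ_{22} = (r_2 − r_1²) / (1 − r_1²)
r_1² = (-0.546)² = 0.298116
Numerator = 0.441 − 0.2981 = 0.1429; denominator = 1 − 0.2981 = 0.7019
φ_{22} = 0.1429 / 0.7019 = 0.204

0.204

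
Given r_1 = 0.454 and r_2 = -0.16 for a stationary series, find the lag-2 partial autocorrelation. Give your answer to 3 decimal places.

φ_{22} = (r_2 − r_1²) / (1 − r_1²)
r_1² = (0.454)² = 0.206116
Numerator = -0.16 − 0.2061 = -0.3661; denominator = 1 − 0.2061 = 0.7939
φ_{22} = -0.3661 / 0.7939 = -0.461

-0.461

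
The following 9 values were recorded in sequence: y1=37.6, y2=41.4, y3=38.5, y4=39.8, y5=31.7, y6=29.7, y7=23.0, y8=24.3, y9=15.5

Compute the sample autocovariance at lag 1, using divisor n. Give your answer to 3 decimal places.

Mean ȳ = (37.6 + 41.4 + 38.5 + 39.8 + 31.7 + 29.7 + 23.0 + 24.3 + 15.5)/9 = 31.2778
Σ_{t=1}^{8}(y_t−ȳ)(y_{t+1}−ȳ) = 382.4962
γ_1 = 382.4962 / 9 = 42.500

42.500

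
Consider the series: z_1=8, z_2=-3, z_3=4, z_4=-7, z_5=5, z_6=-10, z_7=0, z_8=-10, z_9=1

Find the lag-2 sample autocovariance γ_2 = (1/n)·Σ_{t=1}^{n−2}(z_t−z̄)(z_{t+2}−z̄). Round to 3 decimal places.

25.420

Mean z̄ = (8 − 3 + 4 − 7 + 5 − 10 + 0 − 10 + 1)/9 = -1.3333
Σ_{t=1}^{7}(z_t−z̄)(z_{t+2}−z̄) = 228.7778
γ_2 = 228.7778 / 9 = 25.420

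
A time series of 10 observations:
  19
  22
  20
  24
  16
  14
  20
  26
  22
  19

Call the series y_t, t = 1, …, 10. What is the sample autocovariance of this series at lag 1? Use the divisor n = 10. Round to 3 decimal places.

Mean ȳ = (19 + 22 + 20 + 24 + 16 + 14 + 20 + 26 + 22 + 19)/10 = 20.2000
Σ_{t=1}^{9}(y_t−ȳ)(y_{t+1}−ȳ) = 15.1600
γ_1 = 15.1600 / 10 = 1.516

1.516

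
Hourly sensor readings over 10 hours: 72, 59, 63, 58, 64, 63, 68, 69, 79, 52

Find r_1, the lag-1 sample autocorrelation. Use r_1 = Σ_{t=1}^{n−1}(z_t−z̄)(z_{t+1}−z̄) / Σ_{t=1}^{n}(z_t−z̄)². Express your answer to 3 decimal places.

-0.237

Mean z̄ = (72 + 59 + 63 + 58 + 64 + 63 + 68 + 69 + 79 + 52)/10 = 64.7000
Numerator Σ_{t=1}^{9}(z_t−z̄)(z_{t+1}−z̄) = -126.1900
Denominator Σ(z_t−z̄)² = 532.1000
r_1 = -126.1900 / 532.1000 = -0.237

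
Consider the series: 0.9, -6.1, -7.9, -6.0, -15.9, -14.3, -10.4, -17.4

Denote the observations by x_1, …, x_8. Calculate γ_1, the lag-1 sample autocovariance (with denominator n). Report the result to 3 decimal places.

Mean x̄ = (0.9 − 6.1 − 7.9 − 6.0 − 15.9 − 14.3 − 10.4 − 17.4)/8 = -9.6375
Deviations: 10.5375, 3.5375, 1.7375, 3.6375, -6.2625, -4.6625, -0.7625, -7.7625
Σ_{t=1}^{7}(x_t−x̄)(x_{t+1}−x̄) = 65.6361
γ_1 = 65.6361 / 8 = 8.205

8.205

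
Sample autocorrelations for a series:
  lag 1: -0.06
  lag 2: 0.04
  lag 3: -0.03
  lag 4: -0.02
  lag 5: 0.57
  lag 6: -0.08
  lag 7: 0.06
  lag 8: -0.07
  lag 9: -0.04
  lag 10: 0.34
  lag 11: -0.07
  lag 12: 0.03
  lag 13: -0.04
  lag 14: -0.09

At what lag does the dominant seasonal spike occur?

5

The largest autocorrelation is r_5 = 0.57, with a weaker echo at lag 10 (0.34); the remaining lags stay at or below 0.06.
The dominant spike at lag 5 indicates a seasonal period of 5.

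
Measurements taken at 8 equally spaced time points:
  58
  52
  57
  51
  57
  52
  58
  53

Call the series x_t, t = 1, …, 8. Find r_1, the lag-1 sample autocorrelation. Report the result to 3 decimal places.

Mean x̄ = (58 + 52 + 57 + 51 + 57 + 52 + 58 + 53)/8 = 54.7500
Deviations from mean: 3.2500, -2.7500, 2.2500, -3.7500, 2.2500, -2.7500, 3.2500, -1.7500
Σ(x_t−x̄)(x_{t+1}−x̄) = (-8.9375) + (-6.1875) + (-8.4375) + (-8.4375) + (-6.1875) + (-8.9375) + (-5.6875) = -52.8125
Denominator Σ(x_t−x̄)² = 63.5000
r_1 = -52.8125 / 63.5000 = -0.832

-0.832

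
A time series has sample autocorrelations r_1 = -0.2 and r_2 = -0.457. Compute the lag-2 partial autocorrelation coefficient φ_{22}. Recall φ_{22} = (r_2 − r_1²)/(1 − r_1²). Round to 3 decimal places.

φ_{22} = (r_2 − r_1²) / (1 − r_1²)
r_1² = (-0.2)² = 0.04
Numerator = -0.457 − 0.0400 = -0.4970; denominator = 1 − 0.0400 = 0.9600
φ_{22} = -0.4970 / 0.9600 = -0.518

-0.518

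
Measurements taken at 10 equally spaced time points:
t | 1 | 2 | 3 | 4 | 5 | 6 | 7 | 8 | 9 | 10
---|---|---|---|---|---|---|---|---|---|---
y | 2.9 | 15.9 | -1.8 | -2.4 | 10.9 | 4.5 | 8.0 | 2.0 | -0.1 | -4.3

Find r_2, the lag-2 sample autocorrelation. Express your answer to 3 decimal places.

-0.238

Mean ȳ = (2.9 + 15.9 − 1.8 − 2.4 + 10.9 + 4.5 + 8.0 + 2.0 − 0.1 − 4.3)/10 = 3.5600
Numerator Σ_{t=1}^{8}(y_t−ȳ)(y_{t+2}−ȳ) = -87.8192
Denominator Σ(y_t−ȳ)² = 369.0440
r_2 = -87.8192 / 369.0440 = -0.238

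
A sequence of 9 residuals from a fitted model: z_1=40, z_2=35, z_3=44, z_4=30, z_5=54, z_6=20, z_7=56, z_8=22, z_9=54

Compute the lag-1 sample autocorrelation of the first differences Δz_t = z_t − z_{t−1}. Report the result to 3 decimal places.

First differences Δz: -5, 9, -14, 24, -34, 36, -34, 32
Mean of differences = 1.7500
Numerator Σ(Δz_t−Δz̄)(Δz_{t+1}−Δz̄) = -4839.3125
Denominator Σ(Δz_t−Δz̄)² = 5485.5000
r_1(Δz) = -4839.3125 / 5485.5000 = -0.882

-0.882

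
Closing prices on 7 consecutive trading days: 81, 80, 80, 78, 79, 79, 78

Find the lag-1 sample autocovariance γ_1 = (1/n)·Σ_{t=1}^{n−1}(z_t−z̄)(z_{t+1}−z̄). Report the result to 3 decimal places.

Mean z̄ = (81 + 80 + 80 + 78 + 79 + 79 + 78)/7 = 79.2857
Deviations: 1.7143, 0.7143, 0.7143, -1.2857, -0.2857, -0.2857, -1.2857
Σ_{t=1}^{6}(z_t−z̄)(z_{t+1}−z̄) = 1.6327
γ_1 = 1.6327 / 7 = 0.233

0.233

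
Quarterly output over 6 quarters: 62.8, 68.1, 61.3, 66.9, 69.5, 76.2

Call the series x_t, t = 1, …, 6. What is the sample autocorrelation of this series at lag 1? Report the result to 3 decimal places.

0.094

Mean x̄ = (62.8 + 68.1 + 61.3 + 66.9 + 69.5 + 76.2)/6 = 67.4667
Σ(x_t−x̄)(x_{t+1}−x̄) = (-2.9556) + (-3.9056) + (3.4944) + (-1.1522) + (17.7578) = 13.2389
Denominator Σ(x_t−x̄)² = 140.9333
r_1 = 13.2389 / 140.9333 = 0.094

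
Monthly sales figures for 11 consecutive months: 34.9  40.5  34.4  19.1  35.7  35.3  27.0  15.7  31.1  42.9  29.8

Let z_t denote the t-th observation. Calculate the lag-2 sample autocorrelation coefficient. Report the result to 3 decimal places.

-0.570

Mean z̄ = (34.9 + 40.5 + 34.4 + 19.1 + 35.7 + 35.3 + 27.0 + 15.7 + 31.1 + 42.9 + 29.8)/11 = 31.4909
Numerator Σ_{t=1}^{9}(z_t−z̄)(z_{t+2}−z̄) = -393.4620
Denominator Σ(z_t−z̄)² = 689.7091
r_2 = -393.4620 / 689.7091 = -0.570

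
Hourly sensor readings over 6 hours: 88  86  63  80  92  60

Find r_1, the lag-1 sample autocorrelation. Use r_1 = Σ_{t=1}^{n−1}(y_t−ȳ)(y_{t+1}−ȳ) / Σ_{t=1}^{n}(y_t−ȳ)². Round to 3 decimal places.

-0.324

Mean ȳ = (88 + 86 + 63 + 80 + 92 + 60)/6 = 78.1667
Deviations from mean: 9.8333, 7.8333, -15.1667, 1.8333, 13.8333, -18.1667
Numerator Σ_{t=1}^{5}(y_t−ȳ)(y_{t+1}−ȳ) = -295.5278
Denominator Σ(y_t−ȳ)² = 912.8333
r_1 = -295.5278 / 912.8333 = -0.324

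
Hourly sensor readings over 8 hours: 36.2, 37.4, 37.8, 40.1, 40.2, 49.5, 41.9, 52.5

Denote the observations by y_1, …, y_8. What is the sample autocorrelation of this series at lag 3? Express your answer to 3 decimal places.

-0.127

Mean ȳ = (36.2 + 37.4 + 37.8 + 40.1 + 40.2 + 49.5 + 41.9 + 52.5)/8 = 41.9500
Σ(y_t−ȳ)(y_{t+3}−ȳ) = (10.6375) + (7.9625) + (-31.3325) + (0.0925) + (-18.4625) = -31.1025
Denominator Σ(y_t−ȳ)² = 245.7800
r_3 = -31.1025 / 245.7800 = -0.127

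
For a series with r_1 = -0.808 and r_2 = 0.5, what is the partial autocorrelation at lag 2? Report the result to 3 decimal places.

-0.440

φ_{22} = (r_2 − r_1²) / (1 − r_1²)
r_1² = (-0.808)² = 0.652864
Numerator = 0.5 − 0.6529 = -0.1529; denominator = 1 − 0.6529 = 0.3471
φ_{22} = -0.1529 / 0.3471 = -0.440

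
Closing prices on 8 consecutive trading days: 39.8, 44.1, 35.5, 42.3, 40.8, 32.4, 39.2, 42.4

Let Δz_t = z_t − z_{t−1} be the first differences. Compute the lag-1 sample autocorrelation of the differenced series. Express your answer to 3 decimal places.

-0.475

First differences Δz: 4.3, -8.6, 6.8, -1.5, -8.4, 6.8, 3.2
Mean of differences = 0.3714
Numerator Σ(Δz_t−Δz̄)(Δz_{t+1}−Δz̄) = -126.7380
Denominator Σ(Δz_t−Δz̄)² = 267.0143
r_1(Δz) = -126.7380 / 267.0143 = -0.475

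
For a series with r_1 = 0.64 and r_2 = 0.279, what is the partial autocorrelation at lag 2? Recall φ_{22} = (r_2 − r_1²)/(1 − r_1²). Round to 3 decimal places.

φ_{22} = (r_2 − r_1²) / (1 − r_1²)
r_1² = (0.64)² = 0.4096
Numerator = 0.279 − 0.4096 = -0.1306; denominator = 1 − 0.4096 = 0.5904
φ_{22} = -0.1306 / 0.5904 = -0.221

-0.221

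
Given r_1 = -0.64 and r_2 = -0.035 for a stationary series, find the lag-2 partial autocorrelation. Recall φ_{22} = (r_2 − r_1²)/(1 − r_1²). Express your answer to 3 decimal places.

φ_{22} = (r_2 − r_1²) / (1 − r_1²)
r_1² = (-0.64)² = 0.4096
Numerator = -0.035 − 0.4096 = -0.4446; denominator = 1 − 0.4096 = 0.5904
φ_{22} = -0.4446 / 0.5904 = -0.753

-0.753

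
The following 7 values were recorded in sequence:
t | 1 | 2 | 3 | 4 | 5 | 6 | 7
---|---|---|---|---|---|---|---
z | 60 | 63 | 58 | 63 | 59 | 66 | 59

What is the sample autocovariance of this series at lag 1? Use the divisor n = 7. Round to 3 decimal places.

Mean z̄ = (60 + 63 + 58 + 63 + 59 + 66 + 59)/7 = 61.1429
Σ_{t=1}^{6}(z_t−z̄)(z_{t+1}−z̄) = -38.5918
γ_1 = -38.5918 / 7 = -5.513

-5.513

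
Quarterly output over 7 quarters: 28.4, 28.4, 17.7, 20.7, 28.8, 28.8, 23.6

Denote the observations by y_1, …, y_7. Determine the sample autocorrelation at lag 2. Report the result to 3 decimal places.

-0.696

Mean ȳ = (28.4 + 28.4 + 17.7 + 20.7 + 28.8 + 28.8 + 23.6)/7 = 25.2000
Σ(y_t−ȳ)(y_{t+2}−ȳ) = (-24.0000) + (-14.4000) + (-27.0000) + (-16.2000) + (-5.7600) = -87.3600
Denominator Σ(y_t−ȳ)² = 125.4600
r_2 = -87.3600 / 125.4600 = -0.696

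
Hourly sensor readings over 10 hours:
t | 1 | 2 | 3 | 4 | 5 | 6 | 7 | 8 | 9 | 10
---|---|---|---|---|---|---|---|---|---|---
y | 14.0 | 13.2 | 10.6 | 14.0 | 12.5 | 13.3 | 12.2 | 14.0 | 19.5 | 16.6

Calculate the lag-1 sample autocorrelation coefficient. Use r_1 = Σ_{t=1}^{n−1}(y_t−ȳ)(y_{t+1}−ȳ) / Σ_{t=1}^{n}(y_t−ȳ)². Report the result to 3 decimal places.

Mean ȳ = (14.0 + 13.2 + 10.6 + 14.0 + 12.5 + 13.3 + 12.2 + 14.0 + 19.5 + 16.6)/10 = 13.9900
Numerator Σ_{t=1}^{9}(y_t−ȳ)(y_{t+1}−ȳ) = 19.3029
Denominator Σ(y_t−ȳ)² = 55.1890
r_1 = 19.3029 / 55.1890 = 0.350

0.350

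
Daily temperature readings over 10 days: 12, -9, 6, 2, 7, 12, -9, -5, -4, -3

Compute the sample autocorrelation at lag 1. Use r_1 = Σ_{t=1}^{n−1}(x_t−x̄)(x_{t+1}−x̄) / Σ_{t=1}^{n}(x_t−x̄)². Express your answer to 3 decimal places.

-0.144

Mean x̄ = (12 − 9 + 6 + 2 + 7 + 12 − 9 − 5 − 4 − 3)/10 = 0.9000
Numerator Σ_{t=1}^{9}(x_t−x̄)(x_{t+1}−x̄) = -83.8100
Denominator Σ(x_t−x̄)² = 580.9000
r_1 = -83.8100 / 580.9000 = -0.144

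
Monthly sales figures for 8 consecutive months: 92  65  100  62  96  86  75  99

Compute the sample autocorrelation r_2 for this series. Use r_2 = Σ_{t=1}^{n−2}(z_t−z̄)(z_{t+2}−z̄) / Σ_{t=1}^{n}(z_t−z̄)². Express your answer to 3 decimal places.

0.379

Mean z̄ = (92 + 65 + 100 + 62 + 96 + 86 + 75 + 99)/8 = 84.3750
Deviations from mean: 7.6250, -19.3750, 15.6250, -22.3750, 11.6250, 1.6250, -9.3750, 14.6250
Numerator Σ_{t=1}^{6}(z_t−z̄)(z_{t+2}−z̄) = 612.7188
Denominator Σ(z_t−z̄)² = 1617.8750
r_2 = 612.7188 / 1617.8750 = 0.379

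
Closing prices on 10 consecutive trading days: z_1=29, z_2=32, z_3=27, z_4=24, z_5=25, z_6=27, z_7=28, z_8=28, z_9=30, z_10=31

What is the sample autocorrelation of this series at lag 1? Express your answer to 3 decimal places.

Mean z̄ = (29 + 32 + 27 + 24 + 25 + 27 + 28 + 28 + 30 + 31)/10 = 28.1000
Numerator Σ_{t=1}^{9}(z_t−z̄)(z_{t+1}−z̄) = 25.2900
Denominator Σ(z_t−z̄)² = 56.9000
r_1 = 25.2900 / 56.9000 = 0.444

0.444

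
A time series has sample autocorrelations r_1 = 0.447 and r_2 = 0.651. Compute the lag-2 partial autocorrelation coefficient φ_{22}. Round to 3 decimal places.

0.564

φ_{22} = (r_2 − r_1²) / (1 − r_1²)
r_1² = (0.447)² = 0.199809
Numerator = 0.651 − 0.1998 = 0.4512; denominator = 1 − 0.1998 = 0.8002
φ_{22} = 0.4512 / 0.8002 = 0.564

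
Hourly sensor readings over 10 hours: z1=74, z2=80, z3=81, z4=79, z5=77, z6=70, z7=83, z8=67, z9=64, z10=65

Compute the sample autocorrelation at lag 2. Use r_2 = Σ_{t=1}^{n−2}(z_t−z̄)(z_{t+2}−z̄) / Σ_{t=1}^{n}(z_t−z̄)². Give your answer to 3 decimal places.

0.132

Mean z̄ = (74 + 80 + 81 + 79 + 77 + 70 + 83 + 67 + 64 + 65)/10 = 74.0000
Numerator Σ_{t=1}^{8}(z_t−z̄)(z_{t+2}−z̄) = 59.0000
Denominator Σ(z_t−z̄)² = 446.0000
r_2 = 59.0000 / 446.0000 = 0.132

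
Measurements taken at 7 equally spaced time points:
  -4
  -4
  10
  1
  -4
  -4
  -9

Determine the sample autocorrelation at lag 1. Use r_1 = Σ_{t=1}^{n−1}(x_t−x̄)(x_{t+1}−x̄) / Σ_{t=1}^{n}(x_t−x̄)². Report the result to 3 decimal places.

Mean x̄ = (-4 − 4 + 10 + 1 − 4 − 4 − 9)/7 = -2.0000
Deviations from mean: -2.0000, -2.0000, 12.0000, 3.0000, -2.0000, -2.0000, -7.0000
Σ(x_t−x̄)(x_{t+1}−x̄) = (4.0000) + (-24.0000) + (36.0000) + (-6.0000) + (4.0000) + (14.0000) = 28.0000
Denominator Σ(x_t−x̄)² = 218.0000
r_1 = 28.0000 / 218.0000 = 0.128

0.128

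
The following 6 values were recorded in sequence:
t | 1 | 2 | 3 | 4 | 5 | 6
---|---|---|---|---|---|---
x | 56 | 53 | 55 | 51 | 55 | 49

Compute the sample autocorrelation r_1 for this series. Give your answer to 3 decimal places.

Mean x̄ = (56 + 53 + 55 + 51 + 55 + 49)/6 = 53.1667
Deviations from mean: 2.8333, -0.1667, 1.8333, -2.1667, 1.8333, -4.1667
Σ(x_t−x̄)(x_{t+1}−x̄) = (-0.4722) + (-0.3056) + (-3.9722) + (-3.9722) + (-7.6389) = -16.3611
Denominator Σ(x_t−x̄)² = 36.8333
r_1 = -16.3611 / 36.8333 = -0.444

-0.444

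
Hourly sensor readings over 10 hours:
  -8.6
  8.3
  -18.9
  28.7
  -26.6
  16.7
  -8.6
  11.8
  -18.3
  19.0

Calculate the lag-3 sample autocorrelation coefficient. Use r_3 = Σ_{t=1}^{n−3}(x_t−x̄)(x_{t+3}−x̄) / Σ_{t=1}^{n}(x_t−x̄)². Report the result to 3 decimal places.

Mean x̄ = (-8.6 + 8.3 − 18.9 + 28.7 − 26.6 + 16.7 − 8.6 + 11.8 − 18.3 + 19.0)/10 = 0.3500
Σ(x_t−x̄)(x_{t+3}−x̄) = (-253.7325) + (-214.2525) + (-314.7375) + (-253.7325) + (-308.5775) + (-304.9275) + (-166.9175) = -1816.8775
Denominator Σ(x_t−x̄)² = 3218.0650
r_3 = -1816.8775 / 3218.0650 = -0.565

-0.565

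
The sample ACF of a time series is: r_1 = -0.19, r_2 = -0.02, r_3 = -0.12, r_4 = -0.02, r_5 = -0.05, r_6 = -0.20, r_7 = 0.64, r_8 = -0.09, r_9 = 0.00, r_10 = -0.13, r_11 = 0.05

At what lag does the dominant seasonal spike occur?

The largest autocorrelation is r_7 = 0.64; the remaining lags stay at or below 0.05.
The dominant spike at lag 7 indicates a seasonal period of 7.

7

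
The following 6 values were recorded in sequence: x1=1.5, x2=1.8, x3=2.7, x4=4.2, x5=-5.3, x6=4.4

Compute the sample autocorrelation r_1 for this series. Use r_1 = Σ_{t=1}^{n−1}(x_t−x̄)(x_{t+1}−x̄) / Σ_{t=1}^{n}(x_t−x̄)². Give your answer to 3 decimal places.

Mean x̄ = (1.5 + 1.8 + 2.7 + 4.2 − 5.3 + 4.4)/6 = 1.5500
Deviations from mean: -0.0500, 0.2500, 1.1500, 2.6500, -6.8500, 2.8500
Σ(x_t−x̄)(x_{t+1}−x̄) = (-0.0125) + (0.2875) + (3.0475) + (-18.1525) + (-19.5225) = -34.3525
Denominator Σ(x_t−x̄)² = 63.4550
r_1 = -34.3525 / 63.4550 = -0.541

-0.541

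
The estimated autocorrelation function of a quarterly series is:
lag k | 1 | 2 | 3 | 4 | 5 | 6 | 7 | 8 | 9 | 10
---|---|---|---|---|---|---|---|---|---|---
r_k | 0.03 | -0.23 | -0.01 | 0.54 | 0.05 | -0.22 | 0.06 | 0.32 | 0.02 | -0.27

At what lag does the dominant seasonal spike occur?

4

The largest autocorrelation is r_4 = 0.54, with a weaker echo at lag 8 (0.32); the remaining lags stay at or below 0.06.
The dominant spike at lag 4 indicates a seasonal period of 4.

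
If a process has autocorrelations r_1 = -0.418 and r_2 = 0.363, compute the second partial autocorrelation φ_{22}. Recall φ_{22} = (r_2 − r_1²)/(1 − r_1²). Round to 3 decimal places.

φ_{22} = (r_2 − r_1²) / (1 − r_1²)
r_1² = (-0.418)² = 0.174724
Numerator = 0.363 − 0.1747 = 0.1883; denominator = 1 − 0.1747 = 0.8253
φ_{22} = 0.1883 / 0.8253 = 0.228

0.228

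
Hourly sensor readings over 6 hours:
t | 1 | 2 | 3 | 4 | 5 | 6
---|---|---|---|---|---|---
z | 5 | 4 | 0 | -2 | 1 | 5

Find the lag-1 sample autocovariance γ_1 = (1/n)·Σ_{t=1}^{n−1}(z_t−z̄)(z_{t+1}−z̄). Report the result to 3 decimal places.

Mean z̄ = (5 + 4 + 0 − 2 + 1 + 5)/6 = 2.1667
Σ_{t=1}^{5}(z_t−z̄)(z_{t+1}−z̄) = 11.8056
γ_1 = 11.8056 / 6 = 1.968

1.968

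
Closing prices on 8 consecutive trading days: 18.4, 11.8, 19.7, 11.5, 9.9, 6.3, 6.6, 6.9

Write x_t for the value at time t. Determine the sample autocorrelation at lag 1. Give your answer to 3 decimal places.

Mean x̄ = (18.4 + 11.8 + 19.7 + 11.5 + 9.9 + 6.3 + 6.6 + 6.9)/8 = 11.3875
Deviations from mean: 7.0125, 0.4125, 8.3125, 0.1125, -1.4875, -5.0875, -4.7875, -4.4875
Numerator Σ_{t=1}^{7}(x_t−x̄)(x_{t+1}−x̄) = 60.4973
Denominator Σ(x_t−x̄)² = 189.6088
r_1 = 60.4973 / 189.6088 = 0.319

0.319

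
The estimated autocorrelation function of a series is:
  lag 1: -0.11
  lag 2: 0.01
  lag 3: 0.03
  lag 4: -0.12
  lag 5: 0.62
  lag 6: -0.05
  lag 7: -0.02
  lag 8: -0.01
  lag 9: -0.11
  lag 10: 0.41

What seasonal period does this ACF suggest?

The largest autocorrelation is r_5 = 0.62, with a weaker echo at lag 10 (0.41); the remaining lags stay at or below 0.03.
The dominant spike at lag 5 indicates a seasonal period of 5.

5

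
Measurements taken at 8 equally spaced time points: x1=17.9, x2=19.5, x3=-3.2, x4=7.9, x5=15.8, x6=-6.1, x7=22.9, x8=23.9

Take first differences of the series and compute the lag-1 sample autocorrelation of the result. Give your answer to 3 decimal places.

-0.487

First differences Δx: 1.6, -22.7, 11.1, 7.9, -21.9, 29.0, 1.0
Mean of differences = 0.8571
Numerator Σ(Δx_t−Δx̄)(Δx_{t+1}−Δx̄) = -983.3590
Denominator Σ(Δx_t−Δx̄)² = 2019.9371
r_1(Δx) = -983.3590 / 2019.9371 = -0.487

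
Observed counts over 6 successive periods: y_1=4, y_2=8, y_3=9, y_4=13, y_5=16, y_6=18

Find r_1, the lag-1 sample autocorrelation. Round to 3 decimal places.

Mean ȳ = (4 + 8 + 9 + 13 + 16 + 18)/6 = 11.3333
Σ(y_t−ȳ)(y_{t+1}−ȳ) = (24.4444) + (7.7778) + (-3.8889) + (7.7778) + (31.1111) = 67.2222
Denominator Σ(y_t−ȳ)² = 139.3333
r_1 = 67.2222 / 139.3333 = 0.482

0.482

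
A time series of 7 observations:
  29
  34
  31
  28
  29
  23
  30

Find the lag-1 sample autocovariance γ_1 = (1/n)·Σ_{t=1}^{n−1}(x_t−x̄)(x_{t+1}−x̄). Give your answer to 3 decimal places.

Mean x̄ = (29 + 34 + 31 + 28 + 29 + 23 + 30)/7 = 29.1429
Σ_{t=1}^{6}(x_t−x̄)(x_{t+1}−x̄) = 1.9796
γ_1 = 1.9796 / 7 = 0.283

0.283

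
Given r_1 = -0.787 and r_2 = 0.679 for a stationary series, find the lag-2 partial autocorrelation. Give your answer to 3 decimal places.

0.157

φ_{22} = (r_2 − r_1²) / (1 − r_1²)
r_1² = (-0.787)² = 0.619369
Numerator = 0.679 − 0.6194 = 0.0596; denominator = 1 − 0.6194 = 0.3806
φ_{22} = 0.0596 / 0.3806 = 0.157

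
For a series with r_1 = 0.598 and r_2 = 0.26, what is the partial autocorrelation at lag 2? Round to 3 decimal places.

φ_{22} = (r_2 − r_1²) / (1 − r_1²)
r_1² = (0.598)² = 0.357604
Numerator = 0.26 − 0.3576 = -0.0976; denominator = 1 − 0.3576 = 0.6424
φ_{22} = -0.0976 / 0.6424 = -0.152

-0.152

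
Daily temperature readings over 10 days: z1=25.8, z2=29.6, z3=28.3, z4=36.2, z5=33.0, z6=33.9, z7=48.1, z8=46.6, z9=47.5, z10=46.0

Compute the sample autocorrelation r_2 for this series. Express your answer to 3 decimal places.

0.389

Mean z̄ = (25.8 + 29.6 + 28.3 + 36.2 + 33.0 + 33.9 + 48.1 + 46.6 + 47.5 + 46.0)/10 = 37.5000
Numerator Σ_{t=1}^{8}(z_t−z̄)(z_{t+2}−z̄) = 266.8800
Denominator Σ(z_t−z̄)² = 686.2600
r_2 = 266.8800 / 686.2600 = 0.389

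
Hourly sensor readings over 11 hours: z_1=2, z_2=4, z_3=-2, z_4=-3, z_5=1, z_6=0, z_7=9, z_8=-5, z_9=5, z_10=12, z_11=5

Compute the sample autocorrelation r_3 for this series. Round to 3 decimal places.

0.093

Mean z̄ = (2 + 4 − 2 − 3 + 1 + 0 + 9 − 5 + 5 + 12 + 5)/11 = 2.5455
Numerator Σ_{t=1}^{8}(z_t−z̄)(z_{t+3}−z̄) = 24.4711
Denominator Σ(z_t−z̄)² = 262.7273
r_3 = 24.4711 / 262.7273 = 0.093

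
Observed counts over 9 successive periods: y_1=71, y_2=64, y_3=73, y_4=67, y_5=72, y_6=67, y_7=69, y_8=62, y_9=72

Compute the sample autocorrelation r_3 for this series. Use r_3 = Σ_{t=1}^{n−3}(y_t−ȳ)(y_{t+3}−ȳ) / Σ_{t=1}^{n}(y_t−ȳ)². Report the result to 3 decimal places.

-0.466

Mean ȳ = (71 + 64 + 73 + 67 + 72 + 67 + 69 + 62 + 72)/9 = 68.5556
Numerator Σ_{t=1}^{6}(y_t−ȳ)(y_{t+3}−ȳ) = -55.0370
Denominator Σ(y_t−ȳ)² = 118.2222
r_3 = -55.0370 / 118.2222 = -0.466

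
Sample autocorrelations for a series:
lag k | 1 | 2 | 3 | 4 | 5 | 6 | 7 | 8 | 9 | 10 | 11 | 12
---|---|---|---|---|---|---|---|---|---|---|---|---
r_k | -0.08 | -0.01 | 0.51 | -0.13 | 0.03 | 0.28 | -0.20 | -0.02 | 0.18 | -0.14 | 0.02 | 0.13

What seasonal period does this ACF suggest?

3

The largest autocorrelation is r_3 = 0.51, with weaker echoes at lags 6 (0.28) and 9 (0.18); the remaining lags stay at or below 0.13.
The dominant spike at lag 3 indicates a seasonal period of 3.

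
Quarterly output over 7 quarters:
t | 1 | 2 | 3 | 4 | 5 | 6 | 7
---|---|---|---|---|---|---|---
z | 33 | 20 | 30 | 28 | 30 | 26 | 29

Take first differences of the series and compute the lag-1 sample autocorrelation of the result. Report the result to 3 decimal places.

-0.569

First differences Δz: -13, 10, -2, 2, -4, 3
Mean of differences = -0.6667
Numerator Σ(Δz_t−Δz̄)(Δz_{t+1}−Δz̄) = -170.4444
Denominator Σ(Δz_t−Δz̄)² = 299.3333
r_1(Δz) = -170.4444 / 299.3333 = -0.569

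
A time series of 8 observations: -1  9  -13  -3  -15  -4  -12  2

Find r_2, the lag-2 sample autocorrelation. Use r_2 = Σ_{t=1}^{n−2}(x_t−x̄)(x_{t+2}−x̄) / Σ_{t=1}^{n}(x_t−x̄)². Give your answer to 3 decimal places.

0.336

Mean x̄ = (-1 + 9 − 13 − 3 − 15 − 4 − 12 + 2)/8 = -4.6250
Deviations from mean: 3.6250, 13.6250, -8.3750, 1.6250, -10.3750, 0.6250, -7.3750, 6.6250
Numerator Σ_{t=1}^{6}(x_t−x̄)(x_{t+2}−x̄) = 160.3438
Denominator Σ(x_t−x̄)² = 477.8750
r_2 = 160.3438 / 477.8750 = 0.336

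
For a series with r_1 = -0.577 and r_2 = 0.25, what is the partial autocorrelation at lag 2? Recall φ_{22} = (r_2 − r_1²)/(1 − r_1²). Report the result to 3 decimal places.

φ_{22} = (r_2 − r_1²) / (1 − r_1²)
r_1² = (-0.577)² = 0.332929
Numerator = 0.25 − 0.3329 = -0.0829; denominator = 1 − 0.3329 = 0.6671
φ_{22} = -0.0829 / 0.6671 = -0.124

-0.124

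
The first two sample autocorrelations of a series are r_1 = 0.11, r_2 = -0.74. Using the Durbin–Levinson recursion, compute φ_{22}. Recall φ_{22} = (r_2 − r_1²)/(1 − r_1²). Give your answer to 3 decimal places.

-0.761

φ_{22} = (r_2 − r_1²) / (1 − r_1²)
r_1² = (0.11)² = 0.0121
Numerator = -0.74 − 0.0121 = -0.7521; denominator = 1 − 0.0121 = 0.9879
φ_{22} = -0.7521 / 0.9879 = -0.761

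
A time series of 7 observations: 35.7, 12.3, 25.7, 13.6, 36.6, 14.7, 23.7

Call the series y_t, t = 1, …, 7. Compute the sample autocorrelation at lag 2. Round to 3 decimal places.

Mean ȳ = (35.7 + 12.3 + 25.7 + 13.6 + 36.6 + 14.7 + 23.7)/7 = 23.1857
Numerator Σ_{t=1}^{5}(y_t−ȳ)(y_{t+2}−ȳ) = 257.7796
Denominator Σ(y_t−ȳ)² = 625.5286
r_2 = 257.7796 / 625.5286 = 0.412

0.412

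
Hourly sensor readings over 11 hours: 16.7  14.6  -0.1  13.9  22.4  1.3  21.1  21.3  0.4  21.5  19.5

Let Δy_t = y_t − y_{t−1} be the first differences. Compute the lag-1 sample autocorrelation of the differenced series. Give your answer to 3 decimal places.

First differences Δy: -2.1, -14.7, 14.0, 8.5, -21.1, 19.8, 0.2, -20.9, 21.1, -2.0
Mean of differences = 0.2800
Numerator Σ(Δy_t−Δȳ)(Δy_{t+1}−Δȳ) = -1138.4804
Denominator Σ(Δy_t−Δȳ)² = 2211.2760
r_1(Δy) = -1138.4804 / 2211.2760 = -0.515

-0.515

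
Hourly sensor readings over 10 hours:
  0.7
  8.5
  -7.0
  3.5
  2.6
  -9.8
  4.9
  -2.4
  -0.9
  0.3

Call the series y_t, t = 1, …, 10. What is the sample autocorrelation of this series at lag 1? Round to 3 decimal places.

-0.569

Mean ȳ = (0.7 + 8.5 − 7.0 + 3.5 + 2.6 − 9.8 + 4.9 − 2.4 − 0.9 + 0.3)/10 = 0.0400
Numerator Σ_{t=1}^{9}(y_t−ȳ)(y_{t+1}−ȳ) = -152.2976
Denominator Σ(y_t−ȳ)² = 267.4440
r_1 = -152.2976 / 267.4440 = -0.569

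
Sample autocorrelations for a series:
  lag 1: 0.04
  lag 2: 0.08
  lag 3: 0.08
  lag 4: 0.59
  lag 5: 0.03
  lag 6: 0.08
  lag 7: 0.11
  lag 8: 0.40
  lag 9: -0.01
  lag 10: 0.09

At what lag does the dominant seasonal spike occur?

The largest autocorrelation is r_4 = 0.59, with a weaker echo at lag 8 (0.40); the remaining lags stay at or below 0.11.
The dominant spike at lag 4 indicates a seasonal period of 4.

4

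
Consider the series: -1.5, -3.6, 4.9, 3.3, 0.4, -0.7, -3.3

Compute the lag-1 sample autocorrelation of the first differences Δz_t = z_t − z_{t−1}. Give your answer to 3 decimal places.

First differences Δz: -2.1, 8.5, -1.6, -2.9, -1.1, -2.6
Mean of differences = -0.3000
Numerator Σ(Δz_t−Δz̄)(Δz_{t+1}−Δz̄) = -19.9800
Denominator Σ(Δz_t−Δz̄)² = 95.0600
r_1(Δz) = -19.9800 / 95.0600 = -0.210

-0.210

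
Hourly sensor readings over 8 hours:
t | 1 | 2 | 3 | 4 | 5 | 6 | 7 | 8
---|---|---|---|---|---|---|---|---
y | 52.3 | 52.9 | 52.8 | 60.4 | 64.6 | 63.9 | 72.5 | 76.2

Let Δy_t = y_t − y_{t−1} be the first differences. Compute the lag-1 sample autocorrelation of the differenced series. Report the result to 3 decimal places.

-0.299

First differences Δy: 0.6, -0.1, 7.6, 4.2, -0.7, 8.6, 3.7
Mean of differences = 3.4143
Numerator Σ(Δy_t−Δȳ)(Δy_{t+1}−Δȳ) = -24.6173
Denominator Σ(Δy_t−Δȳ)² = 82.3086
r_1(Δy) = -24.6173 / 82.3086 = -0.299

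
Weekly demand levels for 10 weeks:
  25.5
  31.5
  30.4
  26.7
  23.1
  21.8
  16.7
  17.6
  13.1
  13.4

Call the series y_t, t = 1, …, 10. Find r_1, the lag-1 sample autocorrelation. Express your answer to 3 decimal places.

0.750

Mean ȳ = (25.5 + 31.5 + 30.4 + 26.7 + 23.1 + 21.8 + 16.7 + 17.6 + 13.1 + 13.4)/10 = 21.9800
Numerator Σ_{t=1}^{9}(y_t−ȳ)(y_{t+1}−ȳ) = 297.6576
Denominator Σ(y_t−ȳ)² = 397.0160
r_1 = 297.6576 / 397.0160 = 0.750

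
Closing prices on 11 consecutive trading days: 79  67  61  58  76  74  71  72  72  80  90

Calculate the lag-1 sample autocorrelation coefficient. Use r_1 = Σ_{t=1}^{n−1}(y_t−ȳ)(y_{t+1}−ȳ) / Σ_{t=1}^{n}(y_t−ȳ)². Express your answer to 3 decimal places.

Mean ȳ = (79 + 67 + 61 + 58 + 76 + 74 + 71 + 72 + 72 + 80 + 90)/11 = 72.7273
Numerator Σ_{t=1}^{10}(y_t−ȳ)(y_{t+1}−ȳ) = 279.8347
Denominator Σ(y_t−ȳ)² = 794.1818
r_1 = 279.8347 / 794.1818 = 0.352

0.352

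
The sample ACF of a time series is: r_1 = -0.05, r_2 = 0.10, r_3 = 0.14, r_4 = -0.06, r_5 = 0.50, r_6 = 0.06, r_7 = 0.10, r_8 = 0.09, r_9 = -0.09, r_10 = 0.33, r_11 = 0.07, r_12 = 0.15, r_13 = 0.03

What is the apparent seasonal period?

The largest autocorrelation is r_5 = 0.50, with a weaker echo at lag 10 (0.33); the remaining lags stay at or below 0.15.
The dominant spike at lag 5 indicates a seasonal period of 5.

5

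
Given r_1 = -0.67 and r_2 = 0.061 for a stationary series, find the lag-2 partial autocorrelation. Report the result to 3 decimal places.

φ_{22} = (r_2 − r_1²) / (1 − r_1²)
r_1² = (-0.67)² = 0.4489
Numerator = 0.061 − 0.4489 = -0.3879; denominator = 1 − 0.4489 = 0.5511
φ_{22} = -0.3879 / 0.5511 = -0.704

-0.704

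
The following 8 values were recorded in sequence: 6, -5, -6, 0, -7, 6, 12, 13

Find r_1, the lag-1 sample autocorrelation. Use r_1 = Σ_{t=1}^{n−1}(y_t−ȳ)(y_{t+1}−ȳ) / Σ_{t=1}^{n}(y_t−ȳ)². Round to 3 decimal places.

0.401

Mean ȳ = (6 − 5 − 6 + 0 − 7 + 6 + 12 + 13)/8 = 2.3750
Deviations from mean: 3.6250, -7.3750, -8.3750, -2.3750, -9.3750, 3.6250, 9.6250, 10.6250
Σ(y_t−ȳ)(y_{t+1}−ȳ) = (-26.7344) + (61.7656) + (19.8906) + (22.2656) + (-33.9844) + (34.8906) + (102.2656) = 180.3594
Denominator Σ(y_t−ȳ)² = 449.8750
r_1 = 180.3594 / 449.8750 = 0.401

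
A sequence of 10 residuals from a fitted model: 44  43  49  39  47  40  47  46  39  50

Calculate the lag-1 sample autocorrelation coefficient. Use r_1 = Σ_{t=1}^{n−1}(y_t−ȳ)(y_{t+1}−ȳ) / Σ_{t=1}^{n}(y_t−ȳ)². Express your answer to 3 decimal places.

-0.690

Mean ȳ = (44 + 43 + 49 + 39 + 47 + 40 + 47 + 46 + 39 + 50)/10 = 44.4000
Numerator Σ_{t=1}^{9}(y_t−ȳ)(y_{t+1}−ȳ) = -102.3600
Denominator Σ(y_t−ȳ)² = 148.4000
r_1 = -102.3600 / 148.4000 = -0.690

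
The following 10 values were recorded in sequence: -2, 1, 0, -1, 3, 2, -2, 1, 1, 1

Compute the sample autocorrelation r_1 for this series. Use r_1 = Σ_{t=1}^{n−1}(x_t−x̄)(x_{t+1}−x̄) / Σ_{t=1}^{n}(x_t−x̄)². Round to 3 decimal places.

-0.211

Mean x̄ = (-2 + 1 + 0 − 1 + 3 + 2 − 2 + 1 + 1 + 1)/10 = 0.4000
Numerator Σ_{t=1}^{9}(x_t−x̄)(x_{t+1}−x̄) = -5.1600
Denominator Σ(x_t−x̄)² = 24.4000
r_1 = -5.1600 / 24.4000 = -0.211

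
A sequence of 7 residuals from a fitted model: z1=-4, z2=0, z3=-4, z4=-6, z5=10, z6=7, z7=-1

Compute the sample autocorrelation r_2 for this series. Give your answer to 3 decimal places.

Mean z̄ = (-4 + 0 − 4 − 6 + 10 + 7 − 1)/7 = 0.2857
Deviations from mean: -4.2857, -0.2857, -4.2857, -6.2857, 9.7143, 6.7143, -1.2857
Σ(z_t−z̄)(z_{t+2}−z̄) = (18.3673) + (1.7959) + (-41.6327) + (-42.2041) + (-12.4898) = -76.1633
Denominator Σ(z_t−z̄)² = 217.4286
r_2 = -76.1633 / 217.4286 = -0.350

-0.350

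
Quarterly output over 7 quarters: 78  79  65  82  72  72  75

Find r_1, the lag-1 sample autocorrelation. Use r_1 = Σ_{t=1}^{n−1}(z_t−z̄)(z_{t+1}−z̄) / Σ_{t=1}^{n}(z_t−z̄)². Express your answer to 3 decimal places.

-0.583

Mean z̄ = (78 + 79 + 65 + 82 + 72 + 72 + 75)/7 = 74.7143
Σ(z_t−z̄)(z_{t+1}−z̄) = (14.0816) + (-41.6327) + (-70.7755) + (-19.7755) + (7.3673) + (-0.7755) = -111.5102
Denominator Σ(z_t−z̄)² = 191.4286
r_1 = -111.5102 / 191.4286 = -0.583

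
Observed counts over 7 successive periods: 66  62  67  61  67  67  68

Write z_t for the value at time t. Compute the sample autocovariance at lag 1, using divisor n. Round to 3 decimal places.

Mean z̄ = (66 + 62 + 67 + 61 + 67 + 67 + 68)/7 = 65.4286
Σ_{t=1}^{6}(z_t−z̄)(z_{t+1}−z̄) = -14.7551
γ_1 = -14.7551 / 7 = -2.108

-2.108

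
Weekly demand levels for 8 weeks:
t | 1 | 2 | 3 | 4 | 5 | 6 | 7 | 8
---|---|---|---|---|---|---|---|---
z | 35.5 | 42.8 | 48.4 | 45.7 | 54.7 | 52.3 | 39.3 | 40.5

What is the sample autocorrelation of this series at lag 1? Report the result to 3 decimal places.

Mean z̄ = (35.5 + 42.8 + 48.4 + 45.7 + 54.7 + 52.3 + 39.3 + 40.5)/8 = 44.9000
Deviations from mean: -9.4000, -2.1000, 3.5000, 0.8000, 9.8000, 7.4000, -5.6000, -4.4000
Numerator Σ_{t=1}^{7}(z_t−z̄)(z_{t+1}−z̄) = 78.7500
Denominator Σ(z_t−z̄)² = 307.1800
r_1 = 78.7500 / 307.1800 = 0.256

0.256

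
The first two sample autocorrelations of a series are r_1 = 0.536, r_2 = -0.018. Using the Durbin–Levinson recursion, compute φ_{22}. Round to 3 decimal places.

φ_{22} = (r_2 − r_1²) / (1 − r_1²)
r_1² = (0.536)² = 0.287296
Numerator = -0.018 − 0.2873 = -0.3053; denominator = 1 − 0.2873 = 0.7127
φ_{22} = -0.3053 / 0.7127 = -0.428

-0.428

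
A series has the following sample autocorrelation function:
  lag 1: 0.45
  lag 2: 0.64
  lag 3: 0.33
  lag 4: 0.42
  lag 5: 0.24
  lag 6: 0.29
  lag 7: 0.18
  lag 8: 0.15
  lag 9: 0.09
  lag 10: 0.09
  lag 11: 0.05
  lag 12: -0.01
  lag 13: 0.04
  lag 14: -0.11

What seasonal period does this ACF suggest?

2

The largest autocorrelation is r_2 = 0.64; the remaining lags stay at or below 0.45.
The dominant spike at lag 2 indicates a seasonal period of 2.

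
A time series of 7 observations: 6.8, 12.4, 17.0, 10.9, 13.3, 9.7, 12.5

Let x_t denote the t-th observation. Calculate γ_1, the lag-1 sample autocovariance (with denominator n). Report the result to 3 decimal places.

-1.504

Mean x̄ = (6.8 + 12.4 + 17.0 + 10.9 + 13.3 + 9.7 + 12.5)/7 = 11.8000
Σ_{t=1}^{6}(x_t−x̄)(x_{t+1}−x̄) = -10.5300
γ_1 = -10.5300 / 7 = -1.504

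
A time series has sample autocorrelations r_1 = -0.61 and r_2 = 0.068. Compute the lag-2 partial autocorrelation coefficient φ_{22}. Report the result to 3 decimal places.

φ_{22} = (r_2 − r_1²) / (1 − r_1²)
r_1² = (-0.61)² = 0.3721
Numerator = 0.068 − 0.3721 = -0.3041; denominator = 1 − 0.3721 = 0.6279
φ_{22} = -0.3041 / 0.6279 = -0.484

-0.484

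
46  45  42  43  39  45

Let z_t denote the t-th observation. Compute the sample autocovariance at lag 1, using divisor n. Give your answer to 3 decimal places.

Mean z̄ = (46 + 45 + 42 + 43 + 39 + 45)/6 = 43.3333
Deviations: 2.6667, 1.6667, -1.3333, -0.3333, -4.3333, 1.6667
Σ_{t=1}^{5}(z_t−z̄)(z_{t+1}−z̄) = -3.1111
γ_1 = -3.1111 / 6 = -0.519

-0.519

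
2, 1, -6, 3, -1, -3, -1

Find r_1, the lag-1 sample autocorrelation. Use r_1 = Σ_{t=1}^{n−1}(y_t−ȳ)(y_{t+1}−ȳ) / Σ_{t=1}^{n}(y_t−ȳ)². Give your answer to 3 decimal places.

Mean ȳ = (2 + 1 − 6 + 3 − 1 − 3 − 1)/7 = -0.7143
Deviations from mean: 2.7143, 1.7143, -5.2857, 3.7143, -0.2857, -2.2857, -0.2857
Σ(y_t−ȳ)(y_{t+1}−ȳ) = (4.6531) + (-9.0612) + (-19.6327) + (-1.0612) + (0.6531) + (0.6531) = -23.7959
Denominator Σ(y_t−ȳ)² = 57.4286
r_1 = -23.7959 / 57.4286 = -0.414

-0.414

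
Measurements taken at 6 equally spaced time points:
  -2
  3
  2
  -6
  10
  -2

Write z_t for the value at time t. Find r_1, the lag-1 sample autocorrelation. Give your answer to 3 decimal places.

Mean z̄ = (-2 + 3 + 2 − 6 + 10 − 2)/6 = 0.8333
Deviations from mean: -2.8333, 2.1667, 1.1667, -6.8333, 9.1667, -2.8333
Σ(z_t−z̄)(z_{t+1}−z̄) = (-6.1389) + (2.5278) + (-7.9722) + (-62.6389) + (-25.9722) = -100.1944
Denominator Σ(z_t−z̄)² = 152.8333
r_1 = -100.1944 / 152.8333 = -0.656

-0.656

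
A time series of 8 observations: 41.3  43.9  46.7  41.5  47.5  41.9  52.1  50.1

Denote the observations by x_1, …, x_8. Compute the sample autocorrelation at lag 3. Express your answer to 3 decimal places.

-0.065

Mean x̄ = (41.3 + 43.9 + 46.7 + 41.5 + 47.5 + 41.9 + 52.1 + 50.1)/8 = 45.6250
Numerator Σ_{t=1}^{5}(x_t−x̄)(x_{t+3}−x̄) = -7.7169
Denominator Σ(x_t−x̄)² = 119.1950
r_3 = -7.7169 / 119.1950 = -0.065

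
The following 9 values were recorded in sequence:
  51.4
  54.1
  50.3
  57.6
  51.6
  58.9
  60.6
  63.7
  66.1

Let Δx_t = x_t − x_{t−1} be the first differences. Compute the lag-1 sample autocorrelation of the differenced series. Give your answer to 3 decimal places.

First differences Δx: 2.7, -3.8, 7.3, -6.0, 7.3, 1.7, 3.1, 2.4
Mean of differences = 1.8375
Numerator Σ(Δx_t−Δx̄)(Δx_{t+1}−Δx̄) = -121.4964
Denominator Σ(Δx_t−Δx̄)² = 155.5588
r_1(Δx) = -121.4964 / 155.5588 = -0.781

-0.781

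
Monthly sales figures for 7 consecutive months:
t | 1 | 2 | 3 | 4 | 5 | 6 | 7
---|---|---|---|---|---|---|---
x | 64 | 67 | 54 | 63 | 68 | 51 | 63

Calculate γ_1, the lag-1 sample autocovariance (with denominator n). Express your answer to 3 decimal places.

Mean x̄ = (64 + 67 + 54 + 63 + 68 + 51 + 63)/7 = 61.4286
Deviations: 2.5714, 5.5714, -7.4286, 1.5714, 6.5714, -10.4286, 1.5714
Σ_{t=1}^{6}(x_t−x̄)(x_{t+1}−x̄) = -113.3265
γ_1 = -113.3265 / 7 = -16.190

-16.190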